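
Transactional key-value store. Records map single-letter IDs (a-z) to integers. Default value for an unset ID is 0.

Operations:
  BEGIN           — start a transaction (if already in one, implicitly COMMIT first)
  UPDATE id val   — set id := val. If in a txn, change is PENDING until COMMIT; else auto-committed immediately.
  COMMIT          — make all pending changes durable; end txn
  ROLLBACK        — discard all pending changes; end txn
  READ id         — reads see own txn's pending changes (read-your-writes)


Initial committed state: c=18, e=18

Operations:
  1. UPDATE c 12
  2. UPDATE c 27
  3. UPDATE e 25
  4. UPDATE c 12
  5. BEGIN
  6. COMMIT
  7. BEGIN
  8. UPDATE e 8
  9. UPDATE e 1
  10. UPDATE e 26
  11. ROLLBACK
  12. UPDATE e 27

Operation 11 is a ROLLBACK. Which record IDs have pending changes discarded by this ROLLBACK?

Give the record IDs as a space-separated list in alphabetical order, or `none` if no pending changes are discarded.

Answer: e

Derivation:
Initial committed: {c=18, e=18}
Op 1: UPDATE c=12 (auto-commit; committed c=12)
Op 2: UPDATE c=27 (auto-commit; committed c=27)
Op 3: UPDATE e=25 (auto-commit; committed e=25)
Op 4: UPDATE c=12 (auto-commit; committed c=12)
Op 5: BEGIN: in_txn=True, pending={}
Op 6: COMMIT: merged [] into committed; committed now {c=12, e=25}
Op 7: BEGIN: in_txn=True, pending={}
Op 8: UPDATE e=8 (pending; pending now {e=8})
Op 9: UPDATE e=1 (pending; pending now {e=1})
Op 10: UPDATE e=26 (pending; pending now {e=26})
Op 11: ROLLBACK: discarded pending ['e']; in_txn=False
Op 12: UPDATE e=27 (auto-commit; committed e=27)
ROLLBACK at op 11 discards: ['e']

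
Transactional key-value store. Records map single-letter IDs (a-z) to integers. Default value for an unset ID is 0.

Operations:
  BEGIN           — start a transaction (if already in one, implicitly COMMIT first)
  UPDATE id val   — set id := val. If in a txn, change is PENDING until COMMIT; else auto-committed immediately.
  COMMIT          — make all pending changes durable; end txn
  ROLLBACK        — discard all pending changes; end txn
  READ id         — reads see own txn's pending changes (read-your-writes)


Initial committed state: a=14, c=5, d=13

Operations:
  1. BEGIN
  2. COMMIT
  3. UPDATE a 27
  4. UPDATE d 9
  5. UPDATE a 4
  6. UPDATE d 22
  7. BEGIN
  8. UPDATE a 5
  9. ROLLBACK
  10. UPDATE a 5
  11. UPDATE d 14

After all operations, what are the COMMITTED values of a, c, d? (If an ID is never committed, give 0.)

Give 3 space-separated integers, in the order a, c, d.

Initial committed: {a=14, c=5, d=13}
Op 1: BEGIN: in_txn=True, pending={}
Op 2: COMMIT: merged [] into committed; committed now {a=14, c=5, d=13}
Op 3: UPDATE a=27 (auto-commit; committed a=27)
Op 4: UPDATE d=9 (auto-commit; committed d=9)
Op 5: UPDATE a=4 (auto-commit; committed a=4)
Op 6: UPDATE d=22 (auto-commit; committed d=22)
Op 7: BEGIN: in_txn=True, pending={}
Op 8: UPDATE a=5 (pending; pending now {a=5})
Op 9: ROLLBACK: discarded pending ['a']; in_txn=False
Op 10: UPDATE a=5 (auto-commit; committed a=5)
Op 11: UPDATE d=14 (auto-commit; committed d=14)
Final committed: {a=5, c=5, d=14}

Answer: 5 5 14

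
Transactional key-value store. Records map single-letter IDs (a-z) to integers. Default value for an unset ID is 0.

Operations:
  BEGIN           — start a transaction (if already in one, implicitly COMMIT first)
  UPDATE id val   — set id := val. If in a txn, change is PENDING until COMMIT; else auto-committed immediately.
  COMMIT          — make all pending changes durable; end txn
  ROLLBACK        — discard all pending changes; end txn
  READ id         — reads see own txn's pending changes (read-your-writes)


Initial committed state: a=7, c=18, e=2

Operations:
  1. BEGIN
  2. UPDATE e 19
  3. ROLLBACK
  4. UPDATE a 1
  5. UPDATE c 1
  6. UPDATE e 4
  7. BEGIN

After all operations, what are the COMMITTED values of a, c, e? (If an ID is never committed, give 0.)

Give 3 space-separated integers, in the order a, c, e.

Initial committed: {a=7, c=18, e=2}
Op 1: BEGIN: in_txn=True, pending={}
Op 2: UPDATE e=19 (pending; pending now {e=19})
Op 3: ROLLBACK: discarded pending ['e']; in_txn=False
Op 4: UPDATE a=1 (auto-commit; committed a=1)
Op 5: UPDATE c=1 (auto-commit; committed c=1)
Op 6: UPDATE e=4 (auto-commit; committed e=4)
Op 7: BEGIN: in_txn=True, pending={}
Final committed: {a=1, c=1, e=4}

Answer: 1 1 4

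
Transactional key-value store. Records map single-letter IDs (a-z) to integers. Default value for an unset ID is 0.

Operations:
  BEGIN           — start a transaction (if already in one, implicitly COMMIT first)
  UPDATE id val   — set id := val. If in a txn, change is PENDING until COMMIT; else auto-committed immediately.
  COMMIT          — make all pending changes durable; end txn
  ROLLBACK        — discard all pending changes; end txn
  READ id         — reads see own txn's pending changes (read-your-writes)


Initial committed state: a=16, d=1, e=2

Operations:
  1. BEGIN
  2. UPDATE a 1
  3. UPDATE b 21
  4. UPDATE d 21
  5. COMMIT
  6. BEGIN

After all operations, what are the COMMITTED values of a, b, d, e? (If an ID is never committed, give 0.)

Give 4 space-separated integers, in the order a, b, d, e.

Answer: 1 21 21 2

Derivation:
Initial committed: {a=16, d=1, e=2}
Op 1: BEGIN: in_txn=True, pending={}
Op 2: UPDATE a=1 (pending; pending now {a=1})
Op 3: UPDATE b=21 (pending; pending now {a=1, b=21})
Op 4: UPDATE d=21 (pending; pending now {a=1, b=21, d=21})
Op 5: COMMIT: merged ['a', 'b', 'd'] into committed; committed now {a=1, b=21, d=21, e=2}
Op 6: BEGIN: in_txn=True, pending={}
Final committed: {a=1, b=21, d=21, e=2}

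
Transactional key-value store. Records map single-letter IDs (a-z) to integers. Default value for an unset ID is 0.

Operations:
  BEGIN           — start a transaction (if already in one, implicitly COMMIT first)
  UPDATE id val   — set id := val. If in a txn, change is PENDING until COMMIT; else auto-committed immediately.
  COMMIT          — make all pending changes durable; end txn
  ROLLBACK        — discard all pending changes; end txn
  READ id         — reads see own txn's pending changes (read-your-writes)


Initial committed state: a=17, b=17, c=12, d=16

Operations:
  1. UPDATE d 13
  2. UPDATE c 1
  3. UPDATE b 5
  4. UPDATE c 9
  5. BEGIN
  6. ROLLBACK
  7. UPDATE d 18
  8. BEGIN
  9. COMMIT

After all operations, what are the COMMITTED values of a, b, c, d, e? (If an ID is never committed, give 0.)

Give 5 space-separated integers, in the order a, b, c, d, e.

Answer: 17 5 9 18 0

Derivation:
Initial committed: {a=17, b=17, c=12, d=16}
Op 1: UPDATE d=13 (auto-commit; committed d=13)
Op 2: UPDATE c=1 (auto-commit; committed c=1)
Op 3: UPDATE b=5 (auto-commit; committed b=5)
Op 4: UPDATE c=9 (auto-commit; committed c=9)
Op 5: BEGIN: in_txn=True, pending={}
Op 6: ROLLBACK: discarded pending []; in_txn=False
Op 7: UPDATE d=18 (auto-commit; committed d=18)
Op 8: BEGIN: in_txn=True, pending={}
Op 9: COMMIT: merged [] into committed; committed now {a=17, b=5, c=9, d=18}
Final committed: {a=17, b=5, c=9, d=18}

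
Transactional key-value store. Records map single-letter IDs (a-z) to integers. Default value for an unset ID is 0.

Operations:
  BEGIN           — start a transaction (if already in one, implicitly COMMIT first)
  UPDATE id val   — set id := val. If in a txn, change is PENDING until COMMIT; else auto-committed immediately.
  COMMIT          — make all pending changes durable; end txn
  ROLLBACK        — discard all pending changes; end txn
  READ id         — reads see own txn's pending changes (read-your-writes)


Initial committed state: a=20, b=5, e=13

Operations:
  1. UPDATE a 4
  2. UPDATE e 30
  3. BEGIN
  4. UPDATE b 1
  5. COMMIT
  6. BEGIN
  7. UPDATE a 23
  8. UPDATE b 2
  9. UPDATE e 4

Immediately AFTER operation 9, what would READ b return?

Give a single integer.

Answer: 2

Derivation:
Initial committed: {a=20, b=5, e=13}
Op 1: UPDATE a=4 (auto-commit; committed a=4)
Op 2: UPDATE e=30 (auto-commit; committed e=30)
Op 3: BEGIN: in_txn=True, pending={}
Op 4: UPDATE b=1 (pending; pending now {b=1})
Op 5: COMMIT: merged ['b'] into committed; committed now {a=4, b=1, e=30}
Op 6: BEGIN: in_txn=True, pending={}
Op 7: UPDATE a=23 (pending; pending now {a=23})
Op 8: UPDATE b=2 (pending; pending now {a=23, b=2})
Op 9: UPDATE e=4 (pending; pending now {a=23, b=2, e=4})
After op 9: visible(b) = 2 (pending={a=23, b=2, e=4}, committed={a=4, b=1, e=30})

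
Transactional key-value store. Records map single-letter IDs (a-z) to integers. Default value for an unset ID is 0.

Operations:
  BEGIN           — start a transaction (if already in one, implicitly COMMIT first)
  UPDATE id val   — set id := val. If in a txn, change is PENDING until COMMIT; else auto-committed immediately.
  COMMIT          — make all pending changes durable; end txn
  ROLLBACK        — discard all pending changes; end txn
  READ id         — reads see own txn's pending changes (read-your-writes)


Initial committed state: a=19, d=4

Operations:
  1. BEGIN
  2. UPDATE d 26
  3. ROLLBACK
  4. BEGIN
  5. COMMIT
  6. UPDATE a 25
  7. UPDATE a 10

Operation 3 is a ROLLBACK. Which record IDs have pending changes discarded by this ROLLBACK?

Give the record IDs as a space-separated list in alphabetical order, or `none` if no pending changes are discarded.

Initial committed: {a=19, d=4}
Op 1: BEGIN: in_txn=True, pending={}
Op 2: UPDATE d=26 (pending; pending now {d=26})
Op 3: ROLLBACK: discarded pending ['d']; in_txn=False
Op 4: BEGIN: in_txn=True, pending={}
Op 5: COMMIT: merged [] into committed; committed now {a=19, d=4}
Op 6: UPDATE a=25 (auto-commit; committed a=25)
Op 7: UPDATE a=10 (auto-commit; committed a=10)
ROLLBACK at op 3 discards: ['d']

Answer: d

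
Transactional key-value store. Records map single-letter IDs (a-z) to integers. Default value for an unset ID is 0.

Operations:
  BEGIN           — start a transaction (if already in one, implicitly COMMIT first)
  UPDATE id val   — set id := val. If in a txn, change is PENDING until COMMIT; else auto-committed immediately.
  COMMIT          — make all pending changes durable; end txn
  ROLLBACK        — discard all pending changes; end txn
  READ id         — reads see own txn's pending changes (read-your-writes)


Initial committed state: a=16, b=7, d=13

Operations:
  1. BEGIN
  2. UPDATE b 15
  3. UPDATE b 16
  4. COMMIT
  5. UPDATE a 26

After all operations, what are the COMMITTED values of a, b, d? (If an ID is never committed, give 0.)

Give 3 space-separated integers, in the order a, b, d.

Initial committed: {a=16, b=7, d=13}
Op 1: BEGIN: in_txn=True, pending={}
Op 2: UPDATE b=15 (pending; pending now {b=15})
Op 3: UPDATE b=16 (pending; pending now {b=16})
Op 4: COMMIT: merged ['b'] into committed; committed now {a=16, b=16, d=13}
Op 5: UPDATE a=26 (auto-commit; committed a=26)
Final committed: {a=26, b=16, d=13}

Answer: 26 16 13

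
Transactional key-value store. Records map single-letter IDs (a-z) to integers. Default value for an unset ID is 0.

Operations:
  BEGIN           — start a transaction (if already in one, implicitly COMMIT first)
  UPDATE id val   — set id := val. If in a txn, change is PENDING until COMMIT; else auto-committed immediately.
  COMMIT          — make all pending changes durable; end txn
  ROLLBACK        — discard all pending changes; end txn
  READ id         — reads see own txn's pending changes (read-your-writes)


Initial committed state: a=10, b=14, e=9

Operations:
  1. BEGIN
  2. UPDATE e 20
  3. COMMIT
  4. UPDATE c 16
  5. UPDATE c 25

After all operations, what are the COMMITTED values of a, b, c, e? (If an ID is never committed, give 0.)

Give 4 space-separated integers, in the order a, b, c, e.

Initial committed: {a=10, b=14, e=9}
Op 1: BEGIN: in_txn=True, pending={}
Op 2: UPDATE e=20 (pending; pending now {e=20})
Op 3: COMMIT: merged ['e'] into committed; committed now {a=10, b=14, e=20}
Op 4: UPDATE c=16 (auto-commit; committed c=16)
Op 5: UPDATE c=25 (auto-commit; committed c=25)
Final committed: {a=10, b=14, c=25, e=20}

Answer: 10 14 25 20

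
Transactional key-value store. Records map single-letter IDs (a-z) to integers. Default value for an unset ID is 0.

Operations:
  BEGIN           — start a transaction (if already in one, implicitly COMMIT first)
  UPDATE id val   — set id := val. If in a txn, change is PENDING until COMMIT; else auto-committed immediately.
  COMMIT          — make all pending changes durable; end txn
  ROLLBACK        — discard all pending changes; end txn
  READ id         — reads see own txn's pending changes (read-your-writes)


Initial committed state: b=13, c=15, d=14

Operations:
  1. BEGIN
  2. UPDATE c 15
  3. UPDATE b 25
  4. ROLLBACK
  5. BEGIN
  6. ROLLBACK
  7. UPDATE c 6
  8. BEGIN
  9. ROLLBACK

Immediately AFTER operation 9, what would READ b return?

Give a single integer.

Initial committed: {b=13, c=15, d=14}
Op 1: BEGIN: in_txn=True, pending={}
Op 2: UPDATE c=15 (pending; pending now {c=15})
Op 3: UPDATE b=25 (pending; pending now {b=25, c=15})
Op 4: ROLLBACK: discarded pending ['b', 'c']; in_txn=False
Op 5: BEGIN: in_txn=True, pending={}
Op 6: ROLLBACK: discarded pending []; in_txn=False
Op 7: UPDATE c=6 (auto-commit; committed c=6)
Op 8: BEGIN: in_txn=True, pending={}
Op 9: ROLLBACK: discarded pending []; in_txn=False
After op 9: visible(b) = 13 (pending={}, committed={b=13, c=6, d=14})

Answer: 13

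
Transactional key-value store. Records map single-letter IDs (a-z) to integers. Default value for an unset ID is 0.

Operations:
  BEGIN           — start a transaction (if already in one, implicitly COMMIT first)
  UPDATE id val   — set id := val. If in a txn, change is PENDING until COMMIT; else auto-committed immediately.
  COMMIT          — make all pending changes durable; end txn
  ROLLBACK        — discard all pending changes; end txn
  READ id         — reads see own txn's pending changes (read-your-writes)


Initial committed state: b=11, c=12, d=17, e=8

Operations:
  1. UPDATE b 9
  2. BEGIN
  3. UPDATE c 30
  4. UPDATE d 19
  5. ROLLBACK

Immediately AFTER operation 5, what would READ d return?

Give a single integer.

Answer: 17

Derivation:
Initial committed: {b=11, c=12, d=17, e=8}
Op 1: UPDATE b=9 (auto-commit; committed b=9)
Op 2: BEGIN: in_txn=True, pending={}
Op 3: UPDATE c=30 (pending; pending now {c=30})
Op 4: UPDATE d=19 (pending; pending now {c=30, d=19})
Op 5: ROLLBACK: discarded pending ['c', 'd']; in_txn=False
After op 5: visible(d) = 17 (pending={}, committed={b=9, c=12, d=17, e=8})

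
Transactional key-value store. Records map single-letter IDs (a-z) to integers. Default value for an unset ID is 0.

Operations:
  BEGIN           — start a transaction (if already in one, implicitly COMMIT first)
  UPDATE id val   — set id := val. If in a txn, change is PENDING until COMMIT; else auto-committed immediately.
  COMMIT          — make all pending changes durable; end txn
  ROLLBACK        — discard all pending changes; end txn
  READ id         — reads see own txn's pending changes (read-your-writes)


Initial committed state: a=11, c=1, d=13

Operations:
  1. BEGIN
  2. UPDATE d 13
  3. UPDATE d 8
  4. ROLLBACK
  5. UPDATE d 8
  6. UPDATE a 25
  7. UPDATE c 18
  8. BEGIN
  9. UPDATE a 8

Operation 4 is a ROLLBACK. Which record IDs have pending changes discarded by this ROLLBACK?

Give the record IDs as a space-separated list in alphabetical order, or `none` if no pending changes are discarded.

Answer: d

Derivation:
Initial committed: {a=11, c=1, d=13}
Op 1: BEGIN: in_txn=True, pending={}
Op 2: UPDATE d=13 (pending; pending now {d=13})
Op 3: UPDATE d=8 (pending; pending now {d=8})
Op 4: ROLLBACK: discarded pending ['d']; in_txn=False
Op 5: UPDATE d=8 (auto-commit; committed d=8)
Op 6: UPDATE a=25 (auto-commit; committed a=25)
Op 7: UPDATE c=18 (auto-commit; committed c=18)
Op 8: BEGIN: in_txn=True, pending={}
Op 9: UPDATE a=8 (pending; pending now {a=8})
ROLLBACK at op 4 discards: ['d']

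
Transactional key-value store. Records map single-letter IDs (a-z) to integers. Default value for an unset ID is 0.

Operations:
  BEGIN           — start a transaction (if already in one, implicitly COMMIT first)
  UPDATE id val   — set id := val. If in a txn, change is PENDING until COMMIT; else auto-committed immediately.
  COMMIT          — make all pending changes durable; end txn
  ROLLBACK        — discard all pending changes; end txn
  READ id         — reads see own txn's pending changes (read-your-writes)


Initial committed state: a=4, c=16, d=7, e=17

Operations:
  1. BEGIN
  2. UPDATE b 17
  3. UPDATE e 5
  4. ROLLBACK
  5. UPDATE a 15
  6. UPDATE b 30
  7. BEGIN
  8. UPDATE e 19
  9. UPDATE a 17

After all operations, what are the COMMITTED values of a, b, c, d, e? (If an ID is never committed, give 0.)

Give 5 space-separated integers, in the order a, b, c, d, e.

Initial committed: {a=4, c=16, d=7, e=17}
Op 1: BEGIN: in_txn=True, pending={}
Op 2: UPDATE b=17 (pending; pending now {b=17})
Op 3: UPDATE e=5 (pending; pending now {b=17, e=5})
Op 4: ROLLBACK: discarded pending ['b', 'e']; in_txn=False
Op 5: UPDATE a=15 (auto-commit; committed a=15)
Op 6: UPDATE b=30 (auto-commit; committed b=30)
Op 7: BEGIN: in_txn=True, pending={}
Op 8: UPDATE e=19 (pending; pending now {e=19})
Op 9: UPDATE a=17 (pending; pending now {a=17, e=19})
Final committed: {a=15, b=30, c=16, d=7, e=17}

Answer: 15 30 16 7 17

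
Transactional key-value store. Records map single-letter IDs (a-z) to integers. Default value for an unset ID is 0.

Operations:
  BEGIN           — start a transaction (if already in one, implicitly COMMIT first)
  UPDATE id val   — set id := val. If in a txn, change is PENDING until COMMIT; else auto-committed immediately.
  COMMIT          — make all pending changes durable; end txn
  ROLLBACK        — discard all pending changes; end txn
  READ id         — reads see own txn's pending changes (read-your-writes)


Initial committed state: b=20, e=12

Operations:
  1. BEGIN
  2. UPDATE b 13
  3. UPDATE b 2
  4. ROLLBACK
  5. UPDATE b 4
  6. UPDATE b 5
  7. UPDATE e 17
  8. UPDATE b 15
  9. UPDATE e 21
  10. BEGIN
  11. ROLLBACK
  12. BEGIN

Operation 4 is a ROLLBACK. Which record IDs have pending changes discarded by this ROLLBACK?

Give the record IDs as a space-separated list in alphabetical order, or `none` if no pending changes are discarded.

Answer: b

Derivation:
Initial committed: {b=20, e=12}
Op 1: BEGIN: in_txn=True, pending={}
Op 2: UPDATE b=13 (pending; pending now {b=13})
Op 3: UPDATE b=2 (pending; pending now {b=2})
Op 4: ROLLBACK: discarded pending ['b']; in_txn=False
Op 5: UPDATE b=4 (auto-commit; committed b=4)
Op 6: UPDATE b=5 (auto-commit; committed b=5)
Op 7: UPDATE e=17 (auto-commit; committed e=17)
Op 8: UPDATE b=15 (auto-commit; committed b=15)
Op 9: UPDATE e=21 (auto-commit; committed e=21)
Op 10: BEGIN: in_txn=True, pending={}
Op 11: ROLLBACK: discarded pending []; in_txn=False
Op 12: BEGIN: in_txn=True, pending={}
ROLLBACK at op 4 discards: ['b']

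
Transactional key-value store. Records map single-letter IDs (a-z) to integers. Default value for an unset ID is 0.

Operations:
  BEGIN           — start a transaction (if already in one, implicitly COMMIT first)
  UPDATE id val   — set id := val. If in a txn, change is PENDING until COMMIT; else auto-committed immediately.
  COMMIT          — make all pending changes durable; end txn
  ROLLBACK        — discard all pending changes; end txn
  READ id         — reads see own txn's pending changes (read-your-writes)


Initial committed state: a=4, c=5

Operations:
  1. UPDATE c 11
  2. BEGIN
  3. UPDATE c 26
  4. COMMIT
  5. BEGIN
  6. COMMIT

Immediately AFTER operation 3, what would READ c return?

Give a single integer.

Answer: 26

Derivation:
Initial committed: {a=4, c=5}
Op 1: UPDATE c=11 (auto-commit; committed c=11)
Op 2: BEGIN: in_txn=True, pending={}
Op 3: UPDATE c=26 (pending; pending now {c=26})
After op 3: visible(c) = 26 (pending={c=26}, committed={a=4, c=11})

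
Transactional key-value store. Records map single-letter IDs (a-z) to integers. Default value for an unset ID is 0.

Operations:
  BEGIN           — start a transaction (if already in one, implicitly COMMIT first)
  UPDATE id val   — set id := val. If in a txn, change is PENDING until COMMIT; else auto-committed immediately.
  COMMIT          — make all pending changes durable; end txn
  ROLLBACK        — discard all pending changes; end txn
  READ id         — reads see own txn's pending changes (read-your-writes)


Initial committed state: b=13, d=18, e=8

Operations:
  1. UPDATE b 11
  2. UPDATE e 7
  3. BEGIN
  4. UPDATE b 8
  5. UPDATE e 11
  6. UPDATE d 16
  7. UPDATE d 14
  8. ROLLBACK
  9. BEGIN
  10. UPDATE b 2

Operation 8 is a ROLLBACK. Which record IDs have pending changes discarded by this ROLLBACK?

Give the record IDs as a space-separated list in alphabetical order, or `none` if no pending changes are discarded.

Initial committed: {b=13, d=18, e=8}
Op 1: UPDATE b=11 (auto-commit; committed b=11)
Op 2: UPDATE e=7 (auto-commit; committed e=7)
Op 3: BEGIN: in_txn=True, pending={}
Op 4: UPDATE b=8 (pending; pending now {b=8})
Op 5: UPDATE e=11 (pending; pending now {b=8, e=11})
Op 6: UPDATE d=16 (pending; pending now {b=8, d=16, e=11})
Op 7: UPDATE d=14 (pending; pending now {b=8, d=14, e=11})
Op 8: ROLLBACK: discarded pending ['b', 'd', 'e']; in_txn=False
Op 9: BEGIN: in_txn=True, pending={}
Op 10: UPDATE b=2 (pending; pending now {b=2})
ROLLBACK at op 8 discards: ['b', 'd', 'e']

Answer: b d e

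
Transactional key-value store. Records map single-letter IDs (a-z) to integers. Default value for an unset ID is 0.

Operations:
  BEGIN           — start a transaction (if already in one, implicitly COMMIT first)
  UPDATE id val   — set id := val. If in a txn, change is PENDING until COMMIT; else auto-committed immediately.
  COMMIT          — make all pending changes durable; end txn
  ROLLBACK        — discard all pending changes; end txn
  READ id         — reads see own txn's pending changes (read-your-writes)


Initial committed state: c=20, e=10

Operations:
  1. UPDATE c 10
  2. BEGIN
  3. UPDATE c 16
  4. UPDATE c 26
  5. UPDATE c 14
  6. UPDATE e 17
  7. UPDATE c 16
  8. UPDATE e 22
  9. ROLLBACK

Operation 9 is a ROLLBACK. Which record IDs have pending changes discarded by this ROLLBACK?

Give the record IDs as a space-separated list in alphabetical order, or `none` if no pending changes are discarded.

Initial committed: {c=20, e=10}
Op 1: UPDATE c=10 (auto-commit; committed c=10)
Op 2: BEGIN: in_txn=True, pending={}
Op 3: UPDATE c=16 (pending; pending now {c=16})
Op 4: UPDATE c=26 (pending; pending now {c=26})
Op 5: UPDATE c=14 (pending; pending now {c=14})
Op 6: UPDATE e=17 (pending; pending now {c=14, e=17})
Op 7: UPDATE c=16 (pending; pending now {c=16, e=17})
Op 8: UPDATE e=22 (pending; pending now {c=16, e=22})
Op 9: ROLLBACK: discarded pending ['c', 'e']; in_txn=False
ROLLBACK at op 9 discards: ['c', 'e']

Answer: c e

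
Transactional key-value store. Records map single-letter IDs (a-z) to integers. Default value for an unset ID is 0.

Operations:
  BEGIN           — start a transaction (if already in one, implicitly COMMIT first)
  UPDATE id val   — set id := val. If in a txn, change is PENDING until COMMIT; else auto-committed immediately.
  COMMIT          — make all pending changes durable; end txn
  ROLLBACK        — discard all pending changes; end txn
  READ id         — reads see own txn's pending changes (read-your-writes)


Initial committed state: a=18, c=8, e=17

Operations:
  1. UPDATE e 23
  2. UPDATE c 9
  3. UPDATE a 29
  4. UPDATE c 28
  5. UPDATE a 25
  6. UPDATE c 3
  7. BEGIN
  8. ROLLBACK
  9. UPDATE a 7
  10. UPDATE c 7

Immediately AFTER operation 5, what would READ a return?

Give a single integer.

Initial committed: {a=18, c=8, e=17}
Op 1: UPDATE e=23 (auto-commit; committed e=23)
Op 2: UPDATE c=9 (auto-commit; committed c=9)
Op 3: UPDATE a=29 (auto-commit; committed a=29)
Op 4: UPDATE c=28 (auto-commit; committed c=28)
Op 5: UPDATE a=25 (auto-commit; committed a=25)
After op 5: visible(a) = 25 (pending={}, committed={a=25, c=28, e=23})

Answer: 25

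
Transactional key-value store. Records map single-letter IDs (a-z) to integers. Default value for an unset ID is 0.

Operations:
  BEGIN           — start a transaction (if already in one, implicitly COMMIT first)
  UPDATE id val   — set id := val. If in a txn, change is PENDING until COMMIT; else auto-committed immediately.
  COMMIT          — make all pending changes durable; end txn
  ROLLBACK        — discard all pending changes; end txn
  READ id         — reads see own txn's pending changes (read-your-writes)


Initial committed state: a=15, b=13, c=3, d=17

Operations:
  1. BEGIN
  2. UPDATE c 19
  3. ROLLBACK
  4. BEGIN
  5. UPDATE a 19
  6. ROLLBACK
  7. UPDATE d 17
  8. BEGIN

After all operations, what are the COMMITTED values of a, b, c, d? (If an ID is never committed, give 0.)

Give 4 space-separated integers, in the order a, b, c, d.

Initial committed: {a=15, b=13, c=3, d=17}
Op 1: BEGIN: in_txn=True, pending={}
Op 2: UPDATE c=19 (pending; pending now {c=19})
Op 3: ROLLBACK: discarded pending ['c']; in_txn=False
Op 4: BEGIN: in_txn=True, pending={}
Op 5: UPDATE a=19 (pending; pending now {a=19})
Op 6: ROLLBACK: discarded pending ['a']; in_txn=False
Op 7: UPDATE d=17 (auto-commit; committed d=17)
Op 8: BEGIN: in_txn=True, pending={}
Final committed: {a=15, b=13, c=3, d=17}

Answer: 15 13 3 17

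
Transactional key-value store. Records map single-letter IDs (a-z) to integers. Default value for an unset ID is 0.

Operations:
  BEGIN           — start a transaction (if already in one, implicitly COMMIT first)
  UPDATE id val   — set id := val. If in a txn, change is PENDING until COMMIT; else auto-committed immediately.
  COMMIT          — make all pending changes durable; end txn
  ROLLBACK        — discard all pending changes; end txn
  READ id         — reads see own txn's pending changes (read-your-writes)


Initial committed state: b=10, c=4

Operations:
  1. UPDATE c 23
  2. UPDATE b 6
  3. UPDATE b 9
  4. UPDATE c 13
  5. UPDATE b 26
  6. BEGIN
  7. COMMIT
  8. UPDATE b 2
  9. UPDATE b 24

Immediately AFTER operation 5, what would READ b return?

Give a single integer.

Initial committed: {b=10, c=4}
Op 1: UPDATE c=23 (auto-commit; committed c=23)
Op 2: UPDATE b=6 (auto-commit; committed b=6)
Op 3: UPDATE b=9 (auto-commit; committed b=9)
Op 4: UPDATE c=13 (auto-commit; committed c=13)
Op 5: UPDATE b=26 (auto-commit; committed b=26)
After op 5: visible(b) = 26 (pending={}, committed={b=26, c=13})

Answer: 26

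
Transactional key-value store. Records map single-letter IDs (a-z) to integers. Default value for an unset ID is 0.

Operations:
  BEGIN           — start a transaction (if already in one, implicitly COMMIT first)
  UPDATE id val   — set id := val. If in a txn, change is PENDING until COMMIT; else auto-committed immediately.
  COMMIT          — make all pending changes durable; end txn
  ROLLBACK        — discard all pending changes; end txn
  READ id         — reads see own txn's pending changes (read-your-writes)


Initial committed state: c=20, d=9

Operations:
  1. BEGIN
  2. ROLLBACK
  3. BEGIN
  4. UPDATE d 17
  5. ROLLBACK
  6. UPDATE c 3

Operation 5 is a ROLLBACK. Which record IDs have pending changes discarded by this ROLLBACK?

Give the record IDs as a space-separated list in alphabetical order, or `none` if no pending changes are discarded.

Answer: d

Derivation:
Initial committed: {c=20, d=9}
Op 1: BEGIN: in_txn=True, pending={}
Op 2: ROLLBACK: discarded pending []; in_txn=False
Op 3: BEGIN: in_txn=True, pending={}
Op 4: UPDATE d=17 (pending; pending now {d=17})
Op 5: ROLLBACK: discarded pending ['d']; in_txn=False
Op 6: UPDATE c=3 (auto-commit; committed c=3)
ROLLBACK at op 5 discards: ['d']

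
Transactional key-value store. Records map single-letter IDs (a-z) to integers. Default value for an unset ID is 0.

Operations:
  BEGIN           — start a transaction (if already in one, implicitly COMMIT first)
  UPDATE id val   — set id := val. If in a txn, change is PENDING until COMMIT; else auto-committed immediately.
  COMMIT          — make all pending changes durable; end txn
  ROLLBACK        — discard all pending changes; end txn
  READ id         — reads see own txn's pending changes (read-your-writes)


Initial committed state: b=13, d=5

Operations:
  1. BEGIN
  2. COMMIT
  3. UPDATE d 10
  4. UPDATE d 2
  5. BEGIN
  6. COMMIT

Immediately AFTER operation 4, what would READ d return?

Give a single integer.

Answer: 2

Derivation:
Initial committed: {b=13, d=5}
Op 1: BEGIN: in_txn=True, pending={}
Op 2: COMMIT: merged [] into committed; committed now {b=13, d=5}
Op 3: UPDATE d=10 (auto-commit; committed d=10)
Op 4: UPDATE d=2 (auto-commit; committed d=2)
After op 4: visible(d) = 2 (pending={}, committed={b=13, d=2})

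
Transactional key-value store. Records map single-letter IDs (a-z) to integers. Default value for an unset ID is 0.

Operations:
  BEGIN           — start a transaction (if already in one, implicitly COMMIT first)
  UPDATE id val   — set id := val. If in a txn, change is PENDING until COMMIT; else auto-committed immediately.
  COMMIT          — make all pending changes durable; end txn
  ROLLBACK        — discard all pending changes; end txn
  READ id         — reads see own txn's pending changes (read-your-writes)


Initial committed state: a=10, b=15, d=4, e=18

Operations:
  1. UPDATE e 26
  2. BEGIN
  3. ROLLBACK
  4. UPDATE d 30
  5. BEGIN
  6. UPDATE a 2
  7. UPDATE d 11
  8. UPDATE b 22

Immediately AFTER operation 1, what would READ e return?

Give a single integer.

Answer: 26

Derivation:
Initial committed: {a=10, b=15, d=4, e=18}
Op 1: UPDATE e=26 (auto-commit; committed e=26)
After op 1: visible(e) = 26 (pending={}, committed={a=10, b=15, d=4, e=26})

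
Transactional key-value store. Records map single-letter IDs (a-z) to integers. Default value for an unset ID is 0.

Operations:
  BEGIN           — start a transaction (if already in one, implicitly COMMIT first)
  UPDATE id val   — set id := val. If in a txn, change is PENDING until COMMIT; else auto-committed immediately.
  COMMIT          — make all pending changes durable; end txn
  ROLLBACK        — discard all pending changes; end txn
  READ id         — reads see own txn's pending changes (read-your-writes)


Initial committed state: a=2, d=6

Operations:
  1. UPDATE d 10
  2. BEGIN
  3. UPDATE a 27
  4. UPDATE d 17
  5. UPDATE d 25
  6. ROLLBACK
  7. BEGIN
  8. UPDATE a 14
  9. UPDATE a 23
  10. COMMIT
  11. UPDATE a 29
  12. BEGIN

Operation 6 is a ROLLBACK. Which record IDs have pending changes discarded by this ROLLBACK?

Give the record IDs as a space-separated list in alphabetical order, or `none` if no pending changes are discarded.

Initial committed: {a=2, d=6}
Op 1: UPDATE d=10 (auto-commit; committed d=10)
Op 2: BEGIN: in_txn=True, pending={}
Op 3: UPDATE a=27 (pending; pending now {a=27})
Op 4: UPDATE d=17 (pending; pending now {a=27, d=17})
Op 5: UPDATE d=25 (pending; pending now {a=27, d=25})
Op 6: ROLLBACK: discarded pending ['a', 'd']; in_txn=False
Op 7: BEGIN: in_txn=True, pending={}
Op 8: UPDATE a=14 (pending; pending now {a=14})
Op 9: UPDATE a=23 (pending; pending now {a=23})
Op 10: COMMIT: merged ['a'] into committed; committed now {a=23, d=10}
Op 11: UPDATE a=29 (auto-commit; committed a=29)
Op 12: BEGIN: in_txn=True, pending={}
ROLLBACK at op 6 discards: ['a', 'd']

Answer: a d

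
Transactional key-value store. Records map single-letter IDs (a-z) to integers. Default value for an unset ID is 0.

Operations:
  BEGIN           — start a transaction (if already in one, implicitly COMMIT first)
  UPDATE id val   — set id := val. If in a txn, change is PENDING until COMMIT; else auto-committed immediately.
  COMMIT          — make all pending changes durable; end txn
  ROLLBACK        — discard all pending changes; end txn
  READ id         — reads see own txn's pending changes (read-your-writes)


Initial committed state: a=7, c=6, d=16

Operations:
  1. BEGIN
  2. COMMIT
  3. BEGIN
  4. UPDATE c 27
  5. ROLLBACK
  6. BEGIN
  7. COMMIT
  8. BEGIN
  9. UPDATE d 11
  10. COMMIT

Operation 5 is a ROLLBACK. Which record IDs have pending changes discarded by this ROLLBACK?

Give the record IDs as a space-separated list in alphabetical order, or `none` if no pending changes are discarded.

Answer: c

Derivation:
Initial committed: {a=7, c=6, d=16}
Op 1: BEGIN: in_txn=True, pending={}
Op 2: COMMIT: merged [] into committed; committed now {a=7, c=6, d=16}
Op 3: BEGIN: in_txn=True, pending={}
Op 4: UPDATE c=27 (pending; pending now {c=27})
Op 5: ROLLBACK: discarded pending ['c']; in_txn=False
Op 6: BEGIN: in_txn=True, pending={}
Op 7: COMMIT: merged [] into committed; committed now {a=7, c=6, d=16}
Op 8: BEGIN: in_txn=True, pending={}
Op 9: UPDATE d=11 (pending; pending now {d=11})
Op 10: COMMIT: merged ['d'] into committed; committed now {a=7, c=6, d=11}
ROLLBACK at op 5 discards: ['c']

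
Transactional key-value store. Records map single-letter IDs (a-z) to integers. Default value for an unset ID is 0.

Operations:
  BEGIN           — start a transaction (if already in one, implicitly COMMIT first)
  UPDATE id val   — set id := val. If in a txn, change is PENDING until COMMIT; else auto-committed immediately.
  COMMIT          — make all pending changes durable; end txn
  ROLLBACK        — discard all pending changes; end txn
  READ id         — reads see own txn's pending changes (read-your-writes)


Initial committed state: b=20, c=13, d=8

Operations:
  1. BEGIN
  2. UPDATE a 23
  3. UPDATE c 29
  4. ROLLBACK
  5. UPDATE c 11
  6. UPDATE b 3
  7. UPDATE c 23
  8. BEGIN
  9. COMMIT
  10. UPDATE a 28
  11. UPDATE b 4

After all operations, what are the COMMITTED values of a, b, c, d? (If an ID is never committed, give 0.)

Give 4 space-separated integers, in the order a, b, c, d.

Answer: 28 4 23 8

Derivation:
Initial committed: {b=20, c=13, d=8}
Op 1: BEGIN: in_txn=True, pending={}
Op 2: UPDATE a=23 (pending; pending now {a=23})
Op 3: UPDATE c=29 (pending; pending now {a=23, c=29})
Op 4: ROLLBACK: discarded pending ['a', 'c']; in_txn=False
Op 5: UPDATE c=11 (auto-commit; committed c=11)
Op 6: UPDATE b=3 (auto-commit; committed b=3)
Op 7: UPDATE c=23 (auto-commit; committed c=23)
Op 8: BEGIN: in_txn=True, pending={}
Op 9: COMMIT: merged [] into committed; committed now {b=3, c=23, d=8}
Op 10: UPDATE a=28 (auto-commit; committed a=28)
Op 11: UPDATE b=4 (auto-commit; committed b=4)
Final committed: {a=28, b=4, c=23, d=8}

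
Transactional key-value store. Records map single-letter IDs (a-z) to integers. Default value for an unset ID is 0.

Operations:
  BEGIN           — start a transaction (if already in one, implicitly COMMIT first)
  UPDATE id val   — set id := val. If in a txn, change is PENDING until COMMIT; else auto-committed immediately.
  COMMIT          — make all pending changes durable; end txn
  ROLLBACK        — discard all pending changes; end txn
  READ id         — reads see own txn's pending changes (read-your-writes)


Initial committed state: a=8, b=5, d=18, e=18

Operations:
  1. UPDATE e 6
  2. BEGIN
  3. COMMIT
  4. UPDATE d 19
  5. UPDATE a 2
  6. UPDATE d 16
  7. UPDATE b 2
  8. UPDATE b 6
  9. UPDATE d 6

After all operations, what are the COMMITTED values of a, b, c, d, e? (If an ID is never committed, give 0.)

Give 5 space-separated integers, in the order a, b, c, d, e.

Initial committed: {a=8, b=5, d=18, e=18}
Op 1: UPDATE e=6 (auto-commit; committed e=6)
Op 2: BEGIN: in_txn=True, pending={}
Op 3: COMMIT: merged [] into committed; committed now {a=8, b=5, d=18, e=6}
Op 4: UPDATE d=19 (auto-commit; committed d=19)
Op 5: UPDATE a=2 (auto-commit; committed a=2)
Op 6: UPDATE d=16 (auto-commit; committed d=16)
Op 7: UPDATE b=2 (auto-commit; committed b=2)
Op 8: UPDATE b=6 (auto-commit; committed b=6)
Op 9: UPDATE d=6 (auto-commit; committed d=6)
Final committed: {a=2, b=6, d=6, e=6}

Answer: 2 6 0 6 6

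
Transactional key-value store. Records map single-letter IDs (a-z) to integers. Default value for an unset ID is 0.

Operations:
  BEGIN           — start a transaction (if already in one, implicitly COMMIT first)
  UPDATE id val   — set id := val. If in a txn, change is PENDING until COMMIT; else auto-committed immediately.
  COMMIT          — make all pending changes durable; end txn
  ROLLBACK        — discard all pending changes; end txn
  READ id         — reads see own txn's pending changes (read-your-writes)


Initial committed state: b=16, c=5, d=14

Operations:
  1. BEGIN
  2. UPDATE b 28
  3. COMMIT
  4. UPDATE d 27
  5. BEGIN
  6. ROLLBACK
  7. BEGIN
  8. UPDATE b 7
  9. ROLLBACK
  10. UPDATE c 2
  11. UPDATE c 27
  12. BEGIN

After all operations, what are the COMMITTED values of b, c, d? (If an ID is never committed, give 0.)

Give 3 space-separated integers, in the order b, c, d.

Answer: 28 27 27

Derivation:
Initial committed: {b=16, c=5, d=14}
Op 1: BEGIN: in_txn=True, pending={}
Op 2: UPDATE b=28 (pending; pending now {b=28})
Op 3: COMMIT: merged ['b'] into committed; committed now {b=28, c=5, d=14}
Op 4: UPDATE d=27 (auto-commit; committed d=27)
Op 5: BEGIN: in_txn=True, pending={}
Op 6: ROLLBACK: discarded pending []; in_txn=False
Op 7: BEGIN: in_txn=True, pending={}
Op 8: UPDATE b=7 (pending; pending now {b=7})
Op 9: ROLLBACK: discarded pending ['b']; in_txn=False
Op 10: UPDATE c=2 (auto-commit; committed c=2)
Op 11: UPDATE c=27 (auto-commit; committed c=27)
Op 12: BEGIN: in_txn=True, pending={}
Final committed: {b=28, c=27, d=27}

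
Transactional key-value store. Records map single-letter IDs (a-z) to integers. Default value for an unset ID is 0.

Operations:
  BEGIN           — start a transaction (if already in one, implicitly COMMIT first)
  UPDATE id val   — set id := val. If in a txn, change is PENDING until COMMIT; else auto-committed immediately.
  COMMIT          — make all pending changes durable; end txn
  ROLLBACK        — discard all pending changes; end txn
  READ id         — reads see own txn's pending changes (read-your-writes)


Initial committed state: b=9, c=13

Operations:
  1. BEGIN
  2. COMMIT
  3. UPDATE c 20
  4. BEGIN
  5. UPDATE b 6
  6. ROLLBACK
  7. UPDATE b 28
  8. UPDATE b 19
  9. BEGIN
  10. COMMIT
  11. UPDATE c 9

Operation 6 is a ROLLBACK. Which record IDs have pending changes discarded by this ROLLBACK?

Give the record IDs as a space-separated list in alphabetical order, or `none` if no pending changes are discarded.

Initial committed: {b=9, c=13}
Op 1: BEGIN: in_txn=True, pending={}
Op 2: COMMIT: merged [] into committed; committed now {b=9, c=13}
Op 3: UPDATE c=20 (auto-commit; committed c=20)
Op 4: BEGIN: in_txn=True, pending={}
Op 5: UPDATE b=6 (pending; pending now {b=6})
Op 6: ROLLBACK: discarded pending ['b']; in_txn=False
Op 7: UPDATE b=28 (auto-commit; committed b=28)
Op 8: UPDATE b=19 (auto-commit; committed b=19)
Op 9: BEGIN: in_txn=True, pending={}
Op 10: COMMIT: merged [] into committed; committed now {b=19, c=20}
Op 11: UPDATE c=9 (auto-commit; committed c=9)
ROLLBACK at op 6 discards: ['b']

Answer: b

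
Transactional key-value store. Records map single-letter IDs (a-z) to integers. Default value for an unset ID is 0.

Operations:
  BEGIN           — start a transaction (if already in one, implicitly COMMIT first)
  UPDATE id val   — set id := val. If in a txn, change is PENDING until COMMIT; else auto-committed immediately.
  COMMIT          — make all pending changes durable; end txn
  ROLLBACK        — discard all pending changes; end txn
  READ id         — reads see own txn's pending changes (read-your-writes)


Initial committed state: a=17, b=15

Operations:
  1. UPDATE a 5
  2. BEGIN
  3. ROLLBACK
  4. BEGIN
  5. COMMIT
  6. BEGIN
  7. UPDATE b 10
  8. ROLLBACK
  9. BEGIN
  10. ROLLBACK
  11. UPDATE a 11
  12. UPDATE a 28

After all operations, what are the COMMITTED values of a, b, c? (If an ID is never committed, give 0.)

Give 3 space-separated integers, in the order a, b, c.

Answer: 28 15 0

Derivation:
Initial committed: {a=17, b=15}
Op 1: UPDATE a=5 (auto-commit; committed a=5)
Op 2: BEGIN: in_txn=True, pending={}
Op 3: ROLLBACK: discarded pending []; in_txn=False
Op 4: BEGIN: in_txn=True, pending={}
Op 5: COMMIT: merged [] into committed; committed now {a=5, b=15}
Op 6: BEGIN: in_txn=True, pending={}
Op 7: UPDATE b=10 (pending; pending now {b=10})
Op 8: ROLLBACK: discarded pending ['b']; in_txn=False
Op 9: BEGIN: in_txn=True, pending={}
Op 10: ROLLBACK: discarded pending []; in_txn=False
Op 11: UPDATE a=11 (auto-commit; committed a=11)
Op 12: UPDATE a=28 (auto-commit; committed a=28)
Final committed: {a=28, b=15}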